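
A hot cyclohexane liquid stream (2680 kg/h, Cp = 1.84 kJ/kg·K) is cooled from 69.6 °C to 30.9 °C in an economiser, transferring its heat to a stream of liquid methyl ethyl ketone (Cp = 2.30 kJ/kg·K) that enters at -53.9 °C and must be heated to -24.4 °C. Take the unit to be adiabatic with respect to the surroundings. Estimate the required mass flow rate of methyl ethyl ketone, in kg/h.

Heat released by hot stream: Q = 2680 × 1.84 × (69.6 − 30.9) = 190840 kJ/h
Energy balance on cold side (adiabatic exchanger): Q = ṁ_c·Cp_c·(T_c,out − T_c,in)
ṁ_c = 190840 / [2.30 × (-24.4 − -53.9)] = 2812.6 kg/h

ṁ_c = 2810 kg/h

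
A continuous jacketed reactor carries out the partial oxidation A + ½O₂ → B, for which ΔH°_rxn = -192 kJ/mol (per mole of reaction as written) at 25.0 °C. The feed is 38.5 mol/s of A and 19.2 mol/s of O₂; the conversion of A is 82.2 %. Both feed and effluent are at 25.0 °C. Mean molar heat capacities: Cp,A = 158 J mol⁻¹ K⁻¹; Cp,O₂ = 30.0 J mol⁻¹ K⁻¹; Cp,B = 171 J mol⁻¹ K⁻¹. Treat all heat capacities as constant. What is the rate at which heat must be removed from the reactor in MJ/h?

Q_out = 21900 MJ/h

Extent of reaction ξ = 0.822 × 38.5 = 31.647 mol/s
Reaction term: ξ·ΔH°_rxn = 31.647 × -192 = -6076.2 kJ/s
Q = ΔH = -6076.2 kJ/s = -6076.2 kW
Heat removed = 21874 MJ/h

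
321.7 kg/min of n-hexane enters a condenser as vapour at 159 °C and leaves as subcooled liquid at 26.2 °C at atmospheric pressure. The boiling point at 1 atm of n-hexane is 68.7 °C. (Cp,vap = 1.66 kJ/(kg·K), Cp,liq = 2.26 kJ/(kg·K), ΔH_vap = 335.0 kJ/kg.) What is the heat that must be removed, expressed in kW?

vapour 159→68.7 °C: -149.9 kJ/kg
condensation at 68.7 °C: -335 kJ/kg
liquid 68.7→26.2 °C: -96.05 kJ/kg
Δh = -149.9 + -335 + -96.05 = -580.95 kJ/kg
Q = ṁ·Δh = 321.7 kg/min × -580.95 kJ/kg = -186890 kJ/min
|Q| = 3114.8 kW

Q_c = 3110 kW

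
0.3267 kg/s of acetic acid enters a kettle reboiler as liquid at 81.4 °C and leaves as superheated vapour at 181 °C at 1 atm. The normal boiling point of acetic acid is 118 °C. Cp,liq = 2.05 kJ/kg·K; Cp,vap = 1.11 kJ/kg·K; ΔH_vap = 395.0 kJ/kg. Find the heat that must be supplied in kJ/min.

Q = 10600 kJ/min

liquid 81.4→118 °C: 75.03 kJ/kg
vaporisation at 118 °C: 395 kJ/kg
vapour 118→181 °C: 69.93 kJ/kg
Δh = 75.03 + 395 + 69.93 = 539.96 kJ/kg
Q = ṁ·Δh = 0.3267 kg/s × 539.96 kJ/kg = 176.4 kJ/s
|Q| = 176.4 kW = 10584 kJ/min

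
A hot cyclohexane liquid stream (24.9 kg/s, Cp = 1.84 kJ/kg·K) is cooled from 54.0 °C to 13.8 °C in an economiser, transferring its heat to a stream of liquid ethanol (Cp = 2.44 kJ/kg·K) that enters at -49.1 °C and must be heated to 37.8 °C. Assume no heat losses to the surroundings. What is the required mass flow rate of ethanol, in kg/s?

Heat released by hot stream: Q = 24.9 × 1.84 × (54.0 − 13.8) = 1841.8 kJ/s
Energy balance on cold side (adiabatic exchanger): Q = ṁ_c·Cp_c·(T_c,out − T_c,in)
ṁ_c = 1841.8 / [2.44 × (37.8 − -49.1)] = 8.6863 kg/s

ṁ_c = 8.69 kg/s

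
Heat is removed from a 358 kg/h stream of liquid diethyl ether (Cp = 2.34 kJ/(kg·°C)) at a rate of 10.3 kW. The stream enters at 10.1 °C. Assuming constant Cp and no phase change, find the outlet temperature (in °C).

Q = 10.3 kW = 37080 kJ/h
ΔT = Q/(ṁ·Cp) = 37080/(358×2.34) = 44.263 K
T_out = 10.1 − 44.263 = -34.163 °C

T_out = -34.2 °C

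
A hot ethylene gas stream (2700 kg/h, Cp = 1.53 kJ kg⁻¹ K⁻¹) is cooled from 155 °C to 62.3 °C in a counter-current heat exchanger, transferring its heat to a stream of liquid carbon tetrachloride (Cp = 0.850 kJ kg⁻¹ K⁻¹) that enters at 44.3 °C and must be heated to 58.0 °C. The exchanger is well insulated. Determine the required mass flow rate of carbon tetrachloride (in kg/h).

Heat released by hot stream: Q = 2700 × 1.53 × (155 − 62.3) = 382940 kJ/h
Energy balance on cold side (adiabatic exchanger): Q = ṁ_c·Cp_c·(T_c,out − T_c,in)
ṁ_c = 382940 / [0.850 × (58.0 − 44.3)] = 32885 kg/h

ṁ_c = 32900 kg/h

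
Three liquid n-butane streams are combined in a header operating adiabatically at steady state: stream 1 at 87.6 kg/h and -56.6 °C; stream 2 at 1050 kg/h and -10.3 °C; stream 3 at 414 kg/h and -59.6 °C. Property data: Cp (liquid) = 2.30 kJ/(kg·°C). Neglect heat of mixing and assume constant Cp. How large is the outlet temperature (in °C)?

T_out = -26.1 °C

No heat crosses the boundary, so H_out = H_in.
Σ ṁᵢCp,ᵢTᵢ = 87.6×2.30×-56.6 + 1050×2.30×-10.3 + 414×2.30×-59.6 = -93029
Σ ṁᵢCp,ᵢ = 87.6×2.30 + 1050×2.30 + 414×2.30 = 3568.7
T_out = -93029 / 3568.7 = -26.068 °C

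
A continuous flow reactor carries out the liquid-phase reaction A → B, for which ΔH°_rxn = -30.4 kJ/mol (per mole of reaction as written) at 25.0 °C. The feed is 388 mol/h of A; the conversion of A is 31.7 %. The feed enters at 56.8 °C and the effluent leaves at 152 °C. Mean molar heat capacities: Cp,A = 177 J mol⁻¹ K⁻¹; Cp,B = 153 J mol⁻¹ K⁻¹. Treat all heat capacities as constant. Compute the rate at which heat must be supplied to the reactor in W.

Extent of reaction ξ = 0.317 × 388 = 123 mol/h
Reaction term: ξ·ΔH°_rxn = 123 × -30.4 = -3739.1 kJ/h
Sensible, feed 56.8→25 °C: -2183.9 kJ/h
Outlet flows (mol/h): A 265, B 123
Sensible, products 25→152 °C: 8347 kJ/h
Q = ΔH = 2424 kJ/h = 0.67333 kW
Heat supplied = 673.33 W

Q_in = 673 W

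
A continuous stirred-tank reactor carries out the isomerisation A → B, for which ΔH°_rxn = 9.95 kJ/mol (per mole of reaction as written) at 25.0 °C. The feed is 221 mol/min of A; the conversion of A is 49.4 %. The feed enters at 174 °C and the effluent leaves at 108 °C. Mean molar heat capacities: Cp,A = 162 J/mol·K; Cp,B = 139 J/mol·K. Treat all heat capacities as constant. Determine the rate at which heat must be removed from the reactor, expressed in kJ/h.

Q_out = 89100 kJ/h

Extent of reaction ξ = 0.494 × 221 = 109.17 mol/min
Reaction term: ξ·ΔH°_rxn = 109.17 × 9.95 = 1086.3 kJ/min
Sensible, feed 174→25 °C: -5334.5 kJ/min
Outlet flows (mol/min): A 111.83, B 109.17
Sensible, products 25→108 °C: 2763.2 kJ/min
Q = ΔH = -1485.1 kJ/min = -24.751 kW
Heat removed = 89104 kJ/h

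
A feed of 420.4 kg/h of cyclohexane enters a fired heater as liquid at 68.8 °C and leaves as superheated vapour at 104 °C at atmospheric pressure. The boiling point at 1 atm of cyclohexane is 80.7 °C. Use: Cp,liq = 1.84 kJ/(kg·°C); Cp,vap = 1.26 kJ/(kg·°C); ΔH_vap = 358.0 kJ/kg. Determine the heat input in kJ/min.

liquid 68.8→80.7 °C: 21.896 kJ/kg
vaporisation at 80.7 °C: 358 kJ/kg
vapour 80.7→104 °C: 29.358 kJ/kg
Δh = 21.896 + 358 + 29.358 = 409.25 kJ/kg
Q = ṁ·Δh = 420.4 kg/h × 409.25 kJ/kg = 172050 kJ/h
|Q| = 47.792 kW = 2867.5 kJ/min

Q = 2870 kJ/min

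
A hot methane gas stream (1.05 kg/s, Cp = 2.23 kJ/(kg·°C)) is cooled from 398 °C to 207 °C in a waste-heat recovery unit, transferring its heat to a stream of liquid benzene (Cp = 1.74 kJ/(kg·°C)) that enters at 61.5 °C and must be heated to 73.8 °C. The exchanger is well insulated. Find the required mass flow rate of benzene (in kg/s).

Heat released by hot stream: Q = 1.05 × 2.23 × (398 − 207) = 447.23 kJ/s
Energy balance on cold side (adiabatic exchanger): Q = ṁ_c·Cp_c·(T_c,out − T_c,in)
ṁ_c = 447.23 / [1.74 × (73.8 − 61.5)] = 20.896 kg/s

ṁ_c = 20.9 kg/s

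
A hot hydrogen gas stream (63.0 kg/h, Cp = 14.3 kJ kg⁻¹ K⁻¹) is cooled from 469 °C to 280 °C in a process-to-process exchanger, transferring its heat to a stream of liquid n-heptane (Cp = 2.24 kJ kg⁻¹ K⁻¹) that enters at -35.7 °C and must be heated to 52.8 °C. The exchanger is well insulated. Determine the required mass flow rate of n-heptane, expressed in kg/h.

Heat released by hot stream: Q = 63.0 × 14.3 × (469 − 280) = 170270 kJ/h
Energy balance on cold side (adiabatic exchanger): Q = ṁ_c·Cp_c·(T_c,out − T_c,in)
ṁ_c = 170270 / [2.24 × (52.8 − -35.7)] = 858.91 kg/h

ṁ_c = 859 kg/h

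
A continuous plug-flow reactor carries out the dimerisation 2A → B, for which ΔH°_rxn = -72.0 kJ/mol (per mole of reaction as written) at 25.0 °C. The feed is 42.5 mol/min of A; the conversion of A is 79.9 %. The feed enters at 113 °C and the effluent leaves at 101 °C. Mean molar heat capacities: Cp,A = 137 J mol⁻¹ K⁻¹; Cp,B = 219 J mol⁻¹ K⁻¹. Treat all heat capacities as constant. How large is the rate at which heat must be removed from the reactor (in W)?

Extent of reaction ξ = 0.799 × 42.5 / 2 = 16.979 mol/min
Reaction term: ξ·ΔH°_rxn = 16.979 × -72.0 = -1222.5 kJ/min
Sensible, feed 113→25 °C: -512.38 kJ/min
Outlet flows (mol/min): A 8.5425, B 16.979
Sensible, products 25→101 °C: 371.54 kJ/min
Q = ΔH = -1363.3 kJ/min = -22.722 kW
Heat removed = 22722 W

Q_out = 22700 W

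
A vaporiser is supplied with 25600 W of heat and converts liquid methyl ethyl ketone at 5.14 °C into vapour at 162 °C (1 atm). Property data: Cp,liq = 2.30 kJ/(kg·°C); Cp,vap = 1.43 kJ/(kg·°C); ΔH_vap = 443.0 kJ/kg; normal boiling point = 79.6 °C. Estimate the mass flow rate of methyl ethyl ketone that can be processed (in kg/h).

Δh = 2.30×(79.6−5.14) + 443.0 + 1.43×(162−79.6) = 732.09 kJ/kg
Q = 25600 W = 25.6 kJ/s = 92160 kJ/h
ṁ = Q/Δh = 92160 / 732.09 = 125.89 kg/h

ṁ = 126 kg/h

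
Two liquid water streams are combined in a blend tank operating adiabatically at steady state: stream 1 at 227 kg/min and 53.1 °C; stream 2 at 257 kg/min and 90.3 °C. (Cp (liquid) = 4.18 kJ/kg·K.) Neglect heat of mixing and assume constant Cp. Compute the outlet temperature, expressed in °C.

T_out = 72.9 °C

Energy balance with Q = 0: Σ ṁᵢCp,ᵢ(T_out − Tᵢ) = 0
T_out = Σ ṁᵢCp,ᵢTᵢ / Σ ṁᵢCp,ᵢ
      = 147390 / 2023.1 = 72.853 °C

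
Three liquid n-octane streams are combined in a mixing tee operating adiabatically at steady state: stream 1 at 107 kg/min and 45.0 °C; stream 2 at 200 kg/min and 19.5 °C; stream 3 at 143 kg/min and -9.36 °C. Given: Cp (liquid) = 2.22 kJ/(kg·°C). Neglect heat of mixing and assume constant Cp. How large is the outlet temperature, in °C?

T_out = 16.4 °C

Adiabatic, steady state ⇒ Σ ṁᵢCp,ᵢ(T_out − Tᵢ) = 0
Σ ṁᵢCp,ᵢTᵢ = 107×2.22×45.0 + 200×2.22×19.5 + 143×2.22×-9.36 = 16376
Σ ṁᵢCp,ᵢ = 107×2.22 + 200×2.22 + 143×2.22 = 999
T_out = 16376 / 999 = 16.392 °C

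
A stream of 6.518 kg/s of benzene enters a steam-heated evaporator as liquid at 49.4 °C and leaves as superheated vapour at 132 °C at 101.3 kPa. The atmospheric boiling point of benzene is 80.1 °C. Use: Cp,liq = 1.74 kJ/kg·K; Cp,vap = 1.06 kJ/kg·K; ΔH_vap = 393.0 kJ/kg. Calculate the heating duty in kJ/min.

Q = 196000 kJ/min

liquid 49.4→80.1 °C: 53.418 kJ/kg
vaporisation at 80.1 °C: 393 kJ/kg
vapour 80.1→132 °C: 55.014 kJ/kg
Δh = 53.418 + 393 + 55.014 = 501.43 kJ/kg
Q = ṁ·Δh = 6.518 kg/s × 501.43 kJ/kg = 3268.3 kJ/s
|Q| = 3268.3 kW = 196100 kJ/min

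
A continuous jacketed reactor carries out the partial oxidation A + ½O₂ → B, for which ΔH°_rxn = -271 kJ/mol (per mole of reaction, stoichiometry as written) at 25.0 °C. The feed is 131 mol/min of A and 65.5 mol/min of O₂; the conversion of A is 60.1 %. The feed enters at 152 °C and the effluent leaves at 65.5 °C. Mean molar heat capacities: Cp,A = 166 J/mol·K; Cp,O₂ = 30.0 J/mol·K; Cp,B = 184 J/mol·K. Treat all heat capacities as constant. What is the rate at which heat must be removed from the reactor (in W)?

Extent of reaction ξ = 0.601 × 131 = 78.731 mol/min
Reaction term: ξ·ΔH°_rxn = 78.731 × -271 = -21336 kJ/min
Sensible, feed 152→25 °C: -3011.3 kJ/min
Outlet flows (mol/min): A 52.269, O₂ 26.135, B 78.731
Sensible, products 25→65.5 °C: 969.86 kJ/min
Q = ΔH = -23378 kJ/min = -389.63 kW
Heat removed = 389630 W

Q_out = 390000 W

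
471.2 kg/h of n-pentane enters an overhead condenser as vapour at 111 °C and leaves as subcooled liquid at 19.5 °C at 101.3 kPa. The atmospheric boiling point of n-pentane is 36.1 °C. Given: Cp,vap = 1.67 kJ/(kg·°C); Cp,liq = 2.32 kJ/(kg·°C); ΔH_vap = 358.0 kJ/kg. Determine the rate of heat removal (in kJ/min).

vapour 111→36.1 °C: -125.08 kJ/kg
condensation at 36.1 °C: -358 kJ/kg
liquid 36.1→19.5 °C: -38.512 kJ/kg
Δh = -125.08 + -358 + -38.512 = -521.6 kJ/kg
Q = ṁ·Δh = 471.2 kg/h × -521.6 kJ/kg = -245780 kJ/h
|Q| = 68.271 kW = 4096.3 kJ/min

Q_c = 4100 kJ/min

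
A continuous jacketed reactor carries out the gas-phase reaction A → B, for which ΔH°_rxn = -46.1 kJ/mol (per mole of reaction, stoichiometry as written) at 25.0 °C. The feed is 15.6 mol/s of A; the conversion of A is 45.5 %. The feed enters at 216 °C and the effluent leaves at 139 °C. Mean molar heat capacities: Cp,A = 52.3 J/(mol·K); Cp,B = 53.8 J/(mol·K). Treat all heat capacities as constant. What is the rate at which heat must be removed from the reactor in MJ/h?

Extent of reaction ξ = 0.455 × 15.6 = 7.098 mol/s
Reaction term: ξ·ΔH°_rxn = 7.098 × -46.1 = -327.22 kJ/s
Sensible, feed 216→25 °C: -155.83 kJ/s
Outlet flows (mol/s): A 8.502, B 7.098
Sensible, products 25→139 °C: 94.224 kJ/s
Q = ΔH = -388.83 kJ/s = -388.83 kW
Heat removed = 1399.8 MJ/h

Q_out = 1400 MJ/h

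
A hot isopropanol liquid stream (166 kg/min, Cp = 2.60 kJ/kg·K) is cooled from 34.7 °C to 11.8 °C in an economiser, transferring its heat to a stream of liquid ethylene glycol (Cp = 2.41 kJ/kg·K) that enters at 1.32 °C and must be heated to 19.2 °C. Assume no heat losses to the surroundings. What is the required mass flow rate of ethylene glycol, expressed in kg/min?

ṁ_c = 229 kg/min

Heat released by hot stream: Q = 166 × 2.60 × (34.7 − 11.8) = 9883.6 kJ/min
Energy balance on cold side (adiabatic exchanger): Q = ṁ_c·Cp_c·(T_c,out − T_c,in)
ṁ_c = 9883.6 / [2.41 × (19.2 − 1.32)] = 229.37 kg/min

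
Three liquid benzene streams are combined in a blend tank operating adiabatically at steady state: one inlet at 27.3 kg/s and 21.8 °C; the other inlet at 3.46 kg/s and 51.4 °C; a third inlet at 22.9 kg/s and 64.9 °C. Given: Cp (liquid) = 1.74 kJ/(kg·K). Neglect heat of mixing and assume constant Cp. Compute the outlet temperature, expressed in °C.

No heat crosses the boundary, so H_out = H_in.
Σ ṁᵢCp,ᵢTᵢ = 27.3×1.74×21.8 + 3.46×1.74×51.4 + 22.9×1.74×64.9 = 3931
Σ ṁᵢCp,ᵢ = 27.3×1.74 + 3.46×1.74 + 22.9×1.74 = 93.368
T_out = 3931 / 93.368 = 42.102 °C

T_out = 42.1 °C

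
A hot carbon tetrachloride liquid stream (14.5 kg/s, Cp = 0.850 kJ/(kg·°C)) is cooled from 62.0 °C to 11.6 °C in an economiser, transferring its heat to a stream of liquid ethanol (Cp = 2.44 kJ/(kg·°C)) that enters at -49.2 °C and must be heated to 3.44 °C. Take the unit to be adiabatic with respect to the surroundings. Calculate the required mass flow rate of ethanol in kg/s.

Heat released by hot stream: Q = 14.5 × 0.850 × (62.0 − 11.6) = 621.18 kJ/s
Energy balance on cold side (adiabatic exchanger): Q = ṁ_c·Cp_c·(T_c,out − T_c,in)
ṁ_c = 621.18 / [2.44 × (3.44 − -49.2)] = 4.8363 kg/s

ṁ_c = 4.84 kg/s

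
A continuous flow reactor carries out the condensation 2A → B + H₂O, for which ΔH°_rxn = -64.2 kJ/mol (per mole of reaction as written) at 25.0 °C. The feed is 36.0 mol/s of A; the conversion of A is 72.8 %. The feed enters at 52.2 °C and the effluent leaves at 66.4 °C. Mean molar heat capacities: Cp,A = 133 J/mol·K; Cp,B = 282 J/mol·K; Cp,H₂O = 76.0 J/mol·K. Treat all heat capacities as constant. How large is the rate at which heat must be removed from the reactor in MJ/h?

Extent of reaction ξ = 0.728 × 36.0 / 2 = 13.104 mol/s
Reaction term: ξ·ΔH°_rxn = 13.104 × -64.2 = -841.28 kJ/s
Sensible, feed 52.2→25 °C: -130.23 kJ/s
Outlet flows (mol/s): A 9.792, B 13.104, H₂O 13.104
Sensible, products 25→66.4 °C: 248.13 kJ/s
Q = ΔH = -723.38 kJ/s = -723.38 kW
Heat removed = 2604.2 MJ/h

Q_out = 2600 MJ/h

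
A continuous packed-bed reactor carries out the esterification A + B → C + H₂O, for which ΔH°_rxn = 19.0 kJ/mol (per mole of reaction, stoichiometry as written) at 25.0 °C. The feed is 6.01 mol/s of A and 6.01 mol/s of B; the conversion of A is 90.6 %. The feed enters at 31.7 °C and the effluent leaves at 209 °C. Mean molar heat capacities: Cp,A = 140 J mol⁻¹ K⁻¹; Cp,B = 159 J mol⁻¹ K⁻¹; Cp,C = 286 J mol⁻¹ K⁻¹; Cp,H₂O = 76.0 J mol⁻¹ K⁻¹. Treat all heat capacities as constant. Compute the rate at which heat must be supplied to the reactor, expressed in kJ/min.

Extent of reaction ξ = 0.906 × 6.01 = 5.4451 mol/s
Reaction term: ξ·ΔH°_rxn = 5.4451 × 19.0 = 103.46 kJ/s
Sensible, feed 31.7→25 °C: -12.04 kJ/s
Outlet flows (mol/s): A 0.56494, B 0.56494, C 5.4451, H₂O 5.4451
Sensible, products 25→209 °C: 393.77 kJ/s
Q = ΔH = 485.18 kJ/s = 485.18 kW
Heat supplied = 29111 kJ/min

Q_in = 29100 kJ/min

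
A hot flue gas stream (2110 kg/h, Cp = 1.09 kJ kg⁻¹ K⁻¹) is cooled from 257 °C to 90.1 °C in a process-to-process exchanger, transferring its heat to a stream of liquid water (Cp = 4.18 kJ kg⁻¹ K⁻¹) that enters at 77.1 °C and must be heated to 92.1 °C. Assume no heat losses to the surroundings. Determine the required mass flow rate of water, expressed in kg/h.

ṁ_c = 6120 kg/h

Heat released by hot stream: Q = 2110 × 1.09 × (257 − 90.1) = 383850 kJ/h
Energy balance on cold side (adiabatic exchanger): Q = ṁ_c·Cp_c·(T_c,out − T_c,in)
ṁ_c = 383850 / [4.18 × (92.1 − 77.1)] = 6122.1 kg/h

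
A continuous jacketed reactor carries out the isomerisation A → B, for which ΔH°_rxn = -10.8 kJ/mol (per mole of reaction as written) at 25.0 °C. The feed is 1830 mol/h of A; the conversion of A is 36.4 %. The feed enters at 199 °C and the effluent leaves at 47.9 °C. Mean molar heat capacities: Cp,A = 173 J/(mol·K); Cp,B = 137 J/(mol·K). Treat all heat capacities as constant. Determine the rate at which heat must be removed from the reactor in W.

Extent of reaction ξ = 0.364 × 1830 = 666.12 mol/h
Reaction term: ξ·ΔH°_rxn = 666.12 × -10.8 = -7194.1 kJ/h
Sensible, feed 199→25 °C: -55087 kJ/h
Outlet flows (mol/h): A 1163.9, B 666.12
Sensible, products 25→47.9 °C: 6700.8 kJ/h
Q = ΔH = -55580 kJ/h = -15.439 kW
Heat removed = 15439 W

Q_out = 15400 W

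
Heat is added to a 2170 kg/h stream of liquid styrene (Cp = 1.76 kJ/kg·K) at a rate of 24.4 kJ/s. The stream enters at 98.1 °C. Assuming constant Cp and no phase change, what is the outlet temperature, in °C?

Q = 24.4 kJ/s = 87840 kJ/h
ΔT = Q/(ṁ·Cp) = 87840/(2170×1.76) = 23 K
T_out = 98.1 + 23 = 121.1 °C

T_out = 121 °C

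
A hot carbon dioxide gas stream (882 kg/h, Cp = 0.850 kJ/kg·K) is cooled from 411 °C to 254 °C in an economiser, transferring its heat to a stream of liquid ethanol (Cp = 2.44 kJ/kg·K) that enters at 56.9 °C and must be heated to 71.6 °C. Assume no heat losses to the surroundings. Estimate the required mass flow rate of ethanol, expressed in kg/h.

ṁ_c = 3280 kg/h

Heat released by hot stream: Q = 882 × 0.850 × (411 − 254) = 117700 kJ/h
Energy balance on cold side (adiabatic exchanger): Q = ṁ_c·Cp_c·(T_c,out − T_c,in)
ṁ_c = 117700 / [2.44 × (71.6 − 56.9)] = 3281.6 kg/h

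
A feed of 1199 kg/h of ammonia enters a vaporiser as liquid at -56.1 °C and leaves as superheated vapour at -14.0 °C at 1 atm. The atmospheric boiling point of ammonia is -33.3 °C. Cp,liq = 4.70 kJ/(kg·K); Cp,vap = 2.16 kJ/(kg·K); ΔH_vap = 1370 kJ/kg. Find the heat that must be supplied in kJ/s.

Q = 506 kJ/s

liquid -56.1→-33.3 °C: 107.16 kJ/kg
vaporisation at -33.3 °C: 1370 kJ/kg
vapour -33.3→-14.0 °C: 41.688 kJ/kg
Δh = 107.16 + 1370 + 41.688 = 1518.8 kJ/kg
Q = ṁ·Δh = 1199 kg/h × 1518.8 kJ/kg = 1.8211e+06 kJ/h
|Q| = 505.86 kW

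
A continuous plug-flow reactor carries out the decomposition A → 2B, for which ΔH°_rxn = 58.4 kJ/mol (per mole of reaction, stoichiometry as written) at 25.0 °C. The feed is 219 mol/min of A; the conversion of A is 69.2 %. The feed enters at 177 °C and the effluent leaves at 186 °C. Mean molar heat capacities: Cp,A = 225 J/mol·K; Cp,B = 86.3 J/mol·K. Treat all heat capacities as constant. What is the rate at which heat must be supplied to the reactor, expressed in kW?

Q_in = 134 kW

Extent of reaction ξ = 0.692 × 219 = 151.55 mol/min
Reaction term: ξ·ΔH°_rxn = 151.55 × 58.4 = 8850.4 kJ/min
Sensible, feed 177→25 °C: -7489.8 kJ/min
Outlet flows (mol/min): A 67.452, B 303.1
Sensible, products 25→186 °C: 6654.8 kJ/min
Q = ΔH = 8015.4 kJ/min = 133.59 kW
Heat supplied = 133.59 kW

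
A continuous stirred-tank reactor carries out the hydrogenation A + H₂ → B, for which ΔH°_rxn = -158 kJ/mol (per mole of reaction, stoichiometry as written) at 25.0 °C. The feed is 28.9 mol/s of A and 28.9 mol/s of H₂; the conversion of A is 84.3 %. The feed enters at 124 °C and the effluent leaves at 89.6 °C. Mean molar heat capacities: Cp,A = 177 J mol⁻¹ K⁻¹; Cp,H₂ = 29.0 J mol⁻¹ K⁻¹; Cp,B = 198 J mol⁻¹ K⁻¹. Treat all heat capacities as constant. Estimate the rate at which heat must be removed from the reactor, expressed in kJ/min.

Q_out = 244000 kJ/min

Extent of reaction ξ = 0.843 × 28.9 = 24.363 mol/s
Reaction term: ξ·ΔH°_rxn = 24.363 × -158 = -3849.3 kJ/s
Sensible, feed 124→25 °C: -589.39 kJ/s
Outlet flows (mol/s): A 4.5373, H₂ 4.5373, B 24.363
Sensible, products 25→89.6 °C: 372 kJ/s
Q = ΔH = -4066.7 kJ/s = -4066.7 kW
Heat removed = 244000 kJ/min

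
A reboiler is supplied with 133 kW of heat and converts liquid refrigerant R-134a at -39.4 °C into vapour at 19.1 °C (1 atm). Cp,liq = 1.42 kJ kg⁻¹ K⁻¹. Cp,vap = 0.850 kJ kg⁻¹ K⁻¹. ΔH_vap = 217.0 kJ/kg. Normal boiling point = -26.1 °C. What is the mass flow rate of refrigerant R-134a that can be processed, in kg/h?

Δh = 1.42×(-26.1−-39.4) + 217.0 + 0.850×(19.1−-26.1) = 274.31 kJ/kg
Q = 133 kW = 133 kJ/s = 478800 kJ/h
ṁ = Q/Δh = 478800 / 274.31 = 1745.5 kg/h

ṁ = 1750 kg/h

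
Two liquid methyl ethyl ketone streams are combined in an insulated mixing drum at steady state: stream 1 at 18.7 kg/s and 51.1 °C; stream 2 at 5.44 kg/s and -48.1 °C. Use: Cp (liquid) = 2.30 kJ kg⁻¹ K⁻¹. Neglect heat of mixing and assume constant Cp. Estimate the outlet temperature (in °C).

No heat crosses the boundary, so H_out = H_in.
T_out = Σ ṁᵢCp,ᵢTᵢ / Σ ṁᵢCp,ᵢ
      = 1596 / 55.522 = 28.745 °C

T_out = 28.7 °C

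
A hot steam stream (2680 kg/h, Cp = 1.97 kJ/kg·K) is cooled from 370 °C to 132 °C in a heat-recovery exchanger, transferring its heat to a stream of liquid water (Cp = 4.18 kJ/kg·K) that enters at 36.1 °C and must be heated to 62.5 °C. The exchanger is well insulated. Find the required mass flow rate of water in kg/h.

Heat released by hot stream: Q = 2680 × 1.97 × (370 − 132) = 1.2565e+06 kJ/h
Energy balance on cold side (adiabatic exchanger): Q = ṁ_c·Cp_c·(T_c,out − T_c,in)
ṁ_c = 1.2565e+06 / [4.18 × (62.5 − 36.1)] = 11387 kg/h

ṁ_c = 11400 kg/h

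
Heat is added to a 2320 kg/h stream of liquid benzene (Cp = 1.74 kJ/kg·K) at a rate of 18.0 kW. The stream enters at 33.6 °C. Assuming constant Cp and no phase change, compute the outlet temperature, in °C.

T_out = 49.7 °C

Q = 18.0 kW = 64800 kJ/h
ΔT = Q/(ṁ·Cp) = 64800/(2320×1.74) = 16.052 K
T_out = 33.6 + 16.052 = 49.652 °C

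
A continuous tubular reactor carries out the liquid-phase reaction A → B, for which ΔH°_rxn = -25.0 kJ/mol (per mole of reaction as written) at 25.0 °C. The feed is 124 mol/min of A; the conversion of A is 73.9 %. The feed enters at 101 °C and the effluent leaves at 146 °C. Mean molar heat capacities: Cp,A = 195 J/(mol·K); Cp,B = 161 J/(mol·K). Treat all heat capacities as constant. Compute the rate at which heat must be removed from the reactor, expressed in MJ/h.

Q_out = 94.8 MJ/h

Extent of reaction ξ = 0.739 × 124 = 91.636 mol/min
Reaction term: ξ·ΔH°_rxn = 91.636 × -25.0 = -2290.9 kJ/min
Sensible, feed 101→25 °C: -1837.7 kJ/min
Outlet flows (mol/min): A 32.364, B 91.636
Sensible, products 25→146 °C: 2548.8 kJ/min
Q = ΔH = -1579.8 kJ/min = -26.33 kW
Heat removed = 94.787 MJ/h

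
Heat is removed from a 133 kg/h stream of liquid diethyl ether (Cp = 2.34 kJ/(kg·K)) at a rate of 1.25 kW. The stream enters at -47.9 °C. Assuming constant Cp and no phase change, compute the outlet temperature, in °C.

T_out = -62.4 °C

Q = 1.25 kW = 4500 kJ/h
ΔT = Q/(ṁ·Cp) = 4500/(133×2.34) = 14.459 K
T_out = -47.9 − 14.459 = -62.359 °C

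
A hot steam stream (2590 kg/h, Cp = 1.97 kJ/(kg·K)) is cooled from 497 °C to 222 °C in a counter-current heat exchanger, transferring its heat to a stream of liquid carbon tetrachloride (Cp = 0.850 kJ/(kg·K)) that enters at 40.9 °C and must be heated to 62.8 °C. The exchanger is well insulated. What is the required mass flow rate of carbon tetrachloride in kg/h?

Heat released by hot stream: Q = 2590 × 1.97 × (497 − 222) = 1.4031e+06 kJ/h
Energy balance on cold side (adiabatic exchanger): Q = ṁ_c·Cp_c·(T_c,out − T_c,in)
ṁ_c = 1.4031e+06 / [0.850 × (62.8 − 40.9)] = 75376 kg/h

ṁ_c = 75400 kg/h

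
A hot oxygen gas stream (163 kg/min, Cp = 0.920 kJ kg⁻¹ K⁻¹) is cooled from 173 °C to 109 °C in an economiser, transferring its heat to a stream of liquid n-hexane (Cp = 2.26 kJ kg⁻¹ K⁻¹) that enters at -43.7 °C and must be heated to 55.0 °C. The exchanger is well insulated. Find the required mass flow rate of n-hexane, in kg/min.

Heat released by hot stream: Q = 163 × 0.920 × (173 − 109) = 9597.4 kJ/min
Energy balance on cold side (adiabatic exchanger): Q = ṁ_c·Cp_c·(T_c,out − T_c,in)
ṁ_c = 9597.4 / [2.26 × (55.0 − -43.7)] = 43.026 kg/min

ṁ_c = 43.0 kg/min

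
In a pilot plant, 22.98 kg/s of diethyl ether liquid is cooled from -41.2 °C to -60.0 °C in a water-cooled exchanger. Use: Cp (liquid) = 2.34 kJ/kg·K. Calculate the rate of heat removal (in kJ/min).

Q_c = 60700 kJ/min

Q = ṁ·Cp·ΔT = 22.98 × 2.34 × (-60.0 − -41.2) = -1010.9 kJ/s
Cooling duty = 60656 kJ/min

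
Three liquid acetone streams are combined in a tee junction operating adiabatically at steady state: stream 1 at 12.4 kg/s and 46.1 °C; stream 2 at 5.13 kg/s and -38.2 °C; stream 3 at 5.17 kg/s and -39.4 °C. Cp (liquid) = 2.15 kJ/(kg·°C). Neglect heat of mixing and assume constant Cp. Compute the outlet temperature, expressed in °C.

No heat crosses the boundary, so H_out = H_in.
T_out = Σ ṁᵢCp,ᵢTᵢ / Σ ṁᵢCp,ᵢ
      = 369.75 / 48.805 = 7.576 °C

T_out = 7.58 °C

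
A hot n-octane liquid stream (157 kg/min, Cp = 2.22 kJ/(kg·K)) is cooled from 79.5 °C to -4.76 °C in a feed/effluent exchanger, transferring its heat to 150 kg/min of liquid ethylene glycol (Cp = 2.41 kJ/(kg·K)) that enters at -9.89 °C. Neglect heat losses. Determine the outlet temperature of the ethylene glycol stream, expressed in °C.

T_c,out = 71.3 °C

Heat released by hot stream: Q = 157 × 2.22 × (79.5 − -4.76) = 29368 kJ/min
Energy balance on cold side (adiabatic exchanger): Q = ṁ_c·Cp_c·(T_c,out − T_c,in)
T_c,out = -9.89 + 29368/(150 × 2.41) = 71.349 °C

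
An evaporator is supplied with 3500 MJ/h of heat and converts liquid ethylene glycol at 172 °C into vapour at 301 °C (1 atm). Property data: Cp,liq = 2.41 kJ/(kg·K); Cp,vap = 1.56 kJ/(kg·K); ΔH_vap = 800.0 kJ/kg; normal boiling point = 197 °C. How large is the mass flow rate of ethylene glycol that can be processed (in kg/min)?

ṁ = 57.1 kg/min

Δh = 2.41×(197−172) + 800.0 + 1.56×(301−197) = 1022.5 kJ/kg
Q = 3500 MJ/h = 972.22 kJ/s = 58333 kJ/min
ṁ = Q/Δh = 58333 / 1022.5 = 57.05 kg/min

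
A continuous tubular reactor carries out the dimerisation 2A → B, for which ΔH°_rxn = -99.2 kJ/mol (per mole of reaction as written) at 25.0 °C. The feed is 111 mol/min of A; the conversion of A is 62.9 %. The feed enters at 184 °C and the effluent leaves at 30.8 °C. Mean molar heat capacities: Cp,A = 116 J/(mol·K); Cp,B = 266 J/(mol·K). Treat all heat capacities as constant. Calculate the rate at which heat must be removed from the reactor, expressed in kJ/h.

Extent of reaction ξ = 0.629 × 111 / 2 = 34.91 mol/min
Reaction term: ξ·ΔH°_rxn = 34.91 × -99.2 = -3463 kJ/min
Sensible, feed 184→25 °C: -2047.3 kJ/min
Outlet flows (mol/min): A 41.181, B 34.91
Sensible, products 25→30.8 °C: 81.565 kJ/min
Q = ΔH = -5428.7 kJ/min = -90.479 kW
Heat removed = 325720 kJ/h

Q_out = 326000 kJ/h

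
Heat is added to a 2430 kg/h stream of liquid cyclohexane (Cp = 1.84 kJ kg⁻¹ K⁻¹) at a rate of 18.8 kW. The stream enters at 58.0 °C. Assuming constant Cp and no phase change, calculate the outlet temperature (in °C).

Q = 18.8 kW = 67680 kJ/h
ΔT = Q/(ṁ·Cp) = 67680/(2430×1.84) = 15.137 K
T_out = 58.0 + 15.137 = 73.137 °C

T_out = 73.1 °C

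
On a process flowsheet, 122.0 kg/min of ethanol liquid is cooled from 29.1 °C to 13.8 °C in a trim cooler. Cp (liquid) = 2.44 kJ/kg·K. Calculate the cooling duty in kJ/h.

Q_c = 273000 kJ/h

Q = ṁ·Cp·ΔT = 122.0 × 2.44 × (13.8 − 29.1) = -4554.5 kJ/min
Converting: 4554.5 / 60 s = 75.908 kW
Cooling duty = 273270 kJ/h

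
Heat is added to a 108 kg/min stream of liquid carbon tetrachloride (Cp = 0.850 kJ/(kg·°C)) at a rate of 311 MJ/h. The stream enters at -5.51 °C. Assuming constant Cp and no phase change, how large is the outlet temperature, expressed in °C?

T_out = 51.0 °C

Q = 311 MJ/h = 5183.3 kJ/min
ΔT = Q/(ṁ·Cp) = 5183.3/(108×0.850) = 56.463 K
T_out = -5.51 + 56.463 = 50.953 °C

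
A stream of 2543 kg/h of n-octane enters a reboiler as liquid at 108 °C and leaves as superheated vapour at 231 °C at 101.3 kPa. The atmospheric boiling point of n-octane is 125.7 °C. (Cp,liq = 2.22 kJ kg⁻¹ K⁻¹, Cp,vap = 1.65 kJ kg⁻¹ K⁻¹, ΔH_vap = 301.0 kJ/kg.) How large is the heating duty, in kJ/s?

liquid 108→125.7 °C: 39.294 kJ/kg
vaporisation at 125.7 °C: 301 kJ/kg
vapour 125.7→231 °C: 173.74 kJ/kg
Δh = 39.294 + 301 + 173.74 = 514.04 kJ/kg
Q = ṁ·Δh = 2543 kg/h × 514.04 kJ/kg = 1.3072e+06 kJ/h
|Q| = 363.11 kW

Q = 363 kJ/s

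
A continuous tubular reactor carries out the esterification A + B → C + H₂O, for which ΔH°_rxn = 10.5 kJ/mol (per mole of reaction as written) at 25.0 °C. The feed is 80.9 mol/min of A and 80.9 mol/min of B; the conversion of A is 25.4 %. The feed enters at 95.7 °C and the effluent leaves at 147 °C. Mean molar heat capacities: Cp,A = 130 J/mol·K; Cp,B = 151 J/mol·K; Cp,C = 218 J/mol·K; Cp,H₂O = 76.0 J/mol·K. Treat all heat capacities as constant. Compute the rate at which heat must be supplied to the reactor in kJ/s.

Extent of reaction ξ = 0.254 × 80.9 = 20.549 mol/min
Reaction term: ξ·ΔH°_rxn = 20.549 × 10.5 = 215.76 kJ/min
Sensible, feed 95.7→25 °C: -1607.2 kJ/min
Outlet flows (mol/min): A 60.351, B 60.351, C 20.549, H₂O 20.549
Sensible, products 25→147 °C: 2806 kJ/min
Q = ΔH = 1414.5 kJ/min = 23.576 kW
Heat supplied = 23.576 kJ/s

Q_in = 23.6 kJ/s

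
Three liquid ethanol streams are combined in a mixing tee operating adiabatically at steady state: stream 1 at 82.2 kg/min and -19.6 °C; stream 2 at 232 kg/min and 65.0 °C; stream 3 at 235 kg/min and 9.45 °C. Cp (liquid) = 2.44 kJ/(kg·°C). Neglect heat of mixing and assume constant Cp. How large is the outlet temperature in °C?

T_out = 28.6 °C

No heat crosses the boundary, so H_out = H_in.
Σ ṁᵢCp,ᵢTᵢ = 82.2×2.44×-19.6 + 232×2.44×65.0 + 235×2.44×9.45 = 38283
Σ ṁᵢCp,ᵢ = 82.2×2.44 + 232×2.44 + 235×2.44 = 1340
T_out = 38283 / 1340 = 28.568 °C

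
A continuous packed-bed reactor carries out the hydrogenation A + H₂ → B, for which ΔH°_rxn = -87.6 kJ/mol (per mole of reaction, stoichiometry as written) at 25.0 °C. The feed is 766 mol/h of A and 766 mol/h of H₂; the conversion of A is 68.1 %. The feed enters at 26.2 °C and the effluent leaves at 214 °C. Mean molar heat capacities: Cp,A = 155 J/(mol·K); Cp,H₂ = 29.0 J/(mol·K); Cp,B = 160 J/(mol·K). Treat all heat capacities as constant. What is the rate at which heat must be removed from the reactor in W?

Extent of reaction ξ = 0.681 × 766 = 521.65 mol/h
Reaction term: ξ·ΔH°_rxn = 521.65 × -87.6 = -45696 kJ/h
Sensible, feed 26.2→25 °C: -169.13 kJ/h
Outlet flows (mol/h): A 244.35, H₂ 244.35, B 521.65
Sensible, products 25→214 °C: 24272 kJ/h
Q = ΔH = -21593 kJ/h = -5.9981 kW
Heat removed = 5998.1 W

Q_out = 6000 W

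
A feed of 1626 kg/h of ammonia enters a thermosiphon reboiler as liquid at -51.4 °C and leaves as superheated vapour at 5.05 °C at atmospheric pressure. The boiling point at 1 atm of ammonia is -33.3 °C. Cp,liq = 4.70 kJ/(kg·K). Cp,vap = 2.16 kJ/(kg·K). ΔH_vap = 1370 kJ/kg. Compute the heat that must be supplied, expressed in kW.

liquid -51.4→-33.3 °C: 85.07 kJ/kg
vaporisation at -33.3 °C: 1370 kJ/kg
vapour -33.3→5.05 °C: 82.836 kJ/kg
Δh = 85.07 + 1370 + 82.836 = 1537.9 kJ/kg
Q = ṁ·Δh = 1626 kg/h × 1537.9 kJ/kg = 2.5006e+06 kJ/h
|Q| = 694.62 kW

Q = 695 kW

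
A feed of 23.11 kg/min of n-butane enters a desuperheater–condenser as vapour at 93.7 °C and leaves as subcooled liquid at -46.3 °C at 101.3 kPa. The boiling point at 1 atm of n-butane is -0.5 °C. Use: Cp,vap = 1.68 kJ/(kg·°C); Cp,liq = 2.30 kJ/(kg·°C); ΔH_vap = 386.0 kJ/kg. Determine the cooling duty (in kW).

vapour 93.7→-0.5 °C: -158.26 kJ/kg
condensation at -0.5 °C: -386 kJ/kg
liquid -0.5→-46.3 °C: -105.34 kJ/kg
Δh = -158.26 + -386 + -105.34 = -649.6 kJ/kg
Q = ṁ·Δh = 23.11 kg/min × -649.6 kJ/kg = -15012 kJ/min
|Q| = 250.2 kW

Q_c = 250 kW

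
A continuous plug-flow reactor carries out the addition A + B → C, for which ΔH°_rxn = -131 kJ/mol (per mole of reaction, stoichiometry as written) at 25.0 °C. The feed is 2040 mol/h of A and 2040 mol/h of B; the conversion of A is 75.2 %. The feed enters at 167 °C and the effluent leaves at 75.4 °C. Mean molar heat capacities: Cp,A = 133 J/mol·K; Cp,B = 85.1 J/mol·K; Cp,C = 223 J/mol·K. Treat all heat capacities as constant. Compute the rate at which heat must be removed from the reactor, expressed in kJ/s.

Q_out = 67.0 kJ/s

Extent of reaction ξ = 0.752 × 2040 = 1534.1 mol/h
Reaction term: ξ·ΔH°_rxn = 1534.1 × -131 = -200960 kJ/h
Sensible, feed 167→25 °C: -63179 kJ/h
Outlet flows (mol/h): A 505.92, B 505.92, C 1534.1
Sensible, products 25→75.4 °C: 22803 kJ/h
Q = ΔH = -241340 kJ/h = -67.039 kW
Heat removed = 67.039 kJ/s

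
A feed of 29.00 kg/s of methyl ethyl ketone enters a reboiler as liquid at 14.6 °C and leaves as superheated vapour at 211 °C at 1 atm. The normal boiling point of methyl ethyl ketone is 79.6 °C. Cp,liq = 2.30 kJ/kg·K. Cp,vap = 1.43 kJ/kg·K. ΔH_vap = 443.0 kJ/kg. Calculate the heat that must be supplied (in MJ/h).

liquid 14.6→79.6 °C: 149.5 kJ/kg
vaporisation at 79.6 °C: 443 kJ/kg
vapour 79.6→211 °C: 187.9 kJ/kg
Δh = 149.5 + 443 + 187.9 = 780.4 kJ/kg
Q = ṁ·Δh = 29.00 kg/s × 780.4 kJ/kg = 22632 kJ/s
|Q| = 22632 kW = 81474 MJ/h

Q = 81500 MJ/h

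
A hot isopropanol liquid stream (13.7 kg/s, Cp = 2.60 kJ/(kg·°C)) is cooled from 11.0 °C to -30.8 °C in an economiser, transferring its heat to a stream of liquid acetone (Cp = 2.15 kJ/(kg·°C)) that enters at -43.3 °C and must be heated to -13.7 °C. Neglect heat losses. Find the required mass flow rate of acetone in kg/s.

Heat released by hot stream: Q = 13.7 × 2.60 × (11.0 − -30.8) = 1488.9 kJ/s
Energy balance on cold side (adiabatic exchanger): Q = ṁ_c·Cp_c·(T_c,out − T_c,in)
ṁ_c = 1488.9 / [2.15 × (-13.7 − -43.3)] = 23.396 kg/s

ṁ_c = 23.4 kg/s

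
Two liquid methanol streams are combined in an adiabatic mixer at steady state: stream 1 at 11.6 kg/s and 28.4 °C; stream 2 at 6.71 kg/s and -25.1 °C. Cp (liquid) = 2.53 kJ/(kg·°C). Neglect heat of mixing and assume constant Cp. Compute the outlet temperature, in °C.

No heat crosses the boundary, so H_out = H_in.
Σ ṁᵢCp,ᵢTᵢ = 11.6×2.53×28.4 + 6.71×2.53×-25.1 = 407.38
Σ ṁᵢCp,ᵢ = 11.6×2.53 + 6.71×2.53 = 46.324
T_out = 407.38 / 46.324 = 8.794 °C

T_out = 8.79 °C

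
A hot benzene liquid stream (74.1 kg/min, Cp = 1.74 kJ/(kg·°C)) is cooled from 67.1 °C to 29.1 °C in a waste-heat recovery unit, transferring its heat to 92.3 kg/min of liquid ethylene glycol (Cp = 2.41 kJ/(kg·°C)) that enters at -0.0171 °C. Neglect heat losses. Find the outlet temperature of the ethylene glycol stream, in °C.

T_c,out = 22.0 °C

Heat released by hot stream: Q = 74.1 × 1.74 × (67.1 − 29.1) = 4899.5 kJ/min
Energy balance on cold side (adiabatic exchanger): Q = ṁ_c·Cp_c·(T_c,out − T_c,in)
T_c,out = -0.0171 + 4899.5/(92.3 × 2.41) = 22.009 °C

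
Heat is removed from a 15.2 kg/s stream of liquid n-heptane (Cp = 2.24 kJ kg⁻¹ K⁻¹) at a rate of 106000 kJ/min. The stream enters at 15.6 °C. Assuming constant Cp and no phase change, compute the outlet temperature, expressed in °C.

Q = 106000 kJ/min = 1766.7 kJ/s
ΔT = Q/(ṁ·Cp) = 1766.7/(15.2×2.24) = 51.888 K
T_out = 15.6 − 51.888 = -36.288 °C

T_out = -36.3 °C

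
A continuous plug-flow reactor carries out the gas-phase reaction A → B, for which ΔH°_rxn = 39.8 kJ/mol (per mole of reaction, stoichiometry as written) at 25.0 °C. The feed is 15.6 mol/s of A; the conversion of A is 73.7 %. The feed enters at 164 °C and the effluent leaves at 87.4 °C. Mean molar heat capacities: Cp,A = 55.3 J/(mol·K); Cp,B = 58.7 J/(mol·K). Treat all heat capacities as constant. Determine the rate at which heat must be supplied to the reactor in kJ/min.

Q_in = 23600 kJ/min

Extent of reaction ξ = 0.737 × 15.6 = 11.497 mol/s
Reaction term: ξ·ΔH°_rxn = 11.497 × 39.8 = 457.59 kJ/s
Sensible, feed 164→25 °C: -119.91 kJ/s
Outlet flows (mol/s): A 4.1028, B 11.497
Sensible, products 25→87.4 °C: 56.27 kJ/s
Q = ΔH = 393.95 kJ/s = 393.95 kW
Heat supplied = 23637 kJ/min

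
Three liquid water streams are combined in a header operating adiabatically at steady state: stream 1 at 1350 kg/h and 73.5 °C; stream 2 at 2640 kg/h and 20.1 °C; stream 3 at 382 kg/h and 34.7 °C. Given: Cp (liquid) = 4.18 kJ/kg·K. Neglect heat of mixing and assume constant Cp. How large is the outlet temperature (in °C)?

Adiabatic, steady state ⇒ Σ ṁᵢCp,ᵢ(T_out − Tᵢ) = 0
T_out = Σ ṁᵢCp,ᵢTᵢ / Σ ṁᵢCp,ᵢ
      = 691980 / 18275 = 37.865 °C

T_out = 37.9 °C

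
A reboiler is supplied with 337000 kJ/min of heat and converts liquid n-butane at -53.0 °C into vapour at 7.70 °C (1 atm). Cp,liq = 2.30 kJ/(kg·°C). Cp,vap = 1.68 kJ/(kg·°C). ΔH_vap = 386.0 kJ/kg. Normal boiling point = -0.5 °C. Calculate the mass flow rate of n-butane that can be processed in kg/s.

Δh = 2.30×(-0.5−-53.0) + 386.0 + 1.68×(7.70−-0.5) = 520.53 kJ/kg
Q = 337000 kJ/min = 5616.7 kJ/s = 5616.7 kJ/s
ṁ = Q/Δh = 5616.7 / 520.53 = 10.79 kg/s

ṁ = 10.8 kg/s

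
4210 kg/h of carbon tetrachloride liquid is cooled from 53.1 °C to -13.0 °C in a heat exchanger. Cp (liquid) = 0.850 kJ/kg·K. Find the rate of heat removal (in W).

Q = ṁ·Cp·ΔT = 4210 × 0.850 × (-13.0 − 53.1) = -236540 kJ/h
Converting: 236540 / 3600 s = 65.705 kW
Cooling duty = 65705 W

Q_c = 65700 W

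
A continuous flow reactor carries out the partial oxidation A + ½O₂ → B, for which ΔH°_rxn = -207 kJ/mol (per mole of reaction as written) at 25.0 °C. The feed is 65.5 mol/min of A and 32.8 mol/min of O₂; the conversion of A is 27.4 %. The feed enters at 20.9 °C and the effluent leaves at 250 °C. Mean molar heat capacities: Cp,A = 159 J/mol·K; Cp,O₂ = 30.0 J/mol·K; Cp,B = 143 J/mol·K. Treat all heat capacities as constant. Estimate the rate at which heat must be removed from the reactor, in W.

Extent of reaction ξ = 0.274 × 65.5 = 17.947 mol/min
Reaction term: ξ·ΔH°_rxn = 17.947 × -207 = -3715 kJ/min
Sensible, feed 20.9→25 °C: 46.734 kJ/min
Outlet flows (mol/min): A 47.553, O₂ 23.826, B 17.947
Sensible, products 25→250 °C: 2439.5 kJ/min
Q = ΔH = -1228.8 kJ/min = -20.48 kW
Heat removed = 20480 W

Q_out = 20500 W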